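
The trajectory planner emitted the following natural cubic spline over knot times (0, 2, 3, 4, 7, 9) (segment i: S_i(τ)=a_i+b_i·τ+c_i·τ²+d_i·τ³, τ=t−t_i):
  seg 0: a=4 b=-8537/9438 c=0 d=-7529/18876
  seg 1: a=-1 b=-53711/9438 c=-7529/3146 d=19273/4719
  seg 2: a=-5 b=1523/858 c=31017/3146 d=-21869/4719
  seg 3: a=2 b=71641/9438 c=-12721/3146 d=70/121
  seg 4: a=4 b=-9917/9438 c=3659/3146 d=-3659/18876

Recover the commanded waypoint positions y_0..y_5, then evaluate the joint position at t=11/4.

y_0 = S_0(0) = a_0 = 4
y_1 = S_1(0) = a_1 = -1
y_2 = S_2(0) = a_2 = -5
y_3 = S_3(0) = a_3 = 2
y_4 = S_4(0) = a_4 = 4
y_5 = S_4(2) = 5
t_q=11/4 is in segment 1 (τ=3/4); S_1(τ)=-492425/100672

y_0=4 y_1=-1 y_2=-5 y_3=2 y_4=4 y_5=5
S(11/4) = -492425/100672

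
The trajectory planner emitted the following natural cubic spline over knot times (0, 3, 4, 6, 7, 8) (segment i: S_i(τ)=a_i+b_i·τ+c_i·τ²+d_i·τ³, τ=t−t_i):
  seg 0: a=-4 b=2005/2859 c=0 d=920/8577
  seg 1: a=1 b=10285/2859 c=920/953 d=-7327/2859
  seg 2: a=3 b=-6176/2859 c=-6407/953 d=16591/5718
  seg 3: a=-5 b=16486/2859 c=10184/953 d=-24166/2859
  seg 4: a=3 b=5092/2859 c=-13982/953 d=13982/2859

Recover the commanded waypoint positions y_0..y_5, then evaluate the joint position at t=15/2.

y_0=-4 y_1=1 y_2=3 y_3=-5 y_4=3 y_5=-5
S(15/2) = 3179/3812

y_0 = S_0(0) = a_0 = -4
y_1 = S_1(0) = a_1 = 1
y_2 = S_2(0) = a_2 = 3
y_3 = S_3(0) = a_3 = -5
y_4 = S_4(0) = a_4 = 3
y_5 = S_4(1) = -5
t_q=15/2 is in segment 4 (τ=1/2); S_4(τ)=3179/3812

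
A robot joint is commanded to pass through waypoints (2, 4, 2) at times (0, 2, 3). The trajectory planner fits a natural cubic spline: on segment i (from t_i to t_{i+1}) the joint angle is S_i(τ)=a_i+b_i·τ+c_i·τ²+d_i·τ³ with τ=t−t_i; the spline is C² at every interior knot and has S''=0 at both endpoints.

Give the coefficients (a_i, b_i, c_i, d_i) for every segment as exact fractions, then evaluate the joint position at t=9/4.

Δ: Δ0=1, Δ1=-2
row 1: diag=6, rhs=-18; c'=1/6, d'=-3
back: M1=-3
M: M0=0, M1=-3, M2=0
seg 0: a=2, c=M0/2=0, d=(M1−M0)/(6·2)=-1/4, b=Δ0−h0·(2M0+M1)/6=2
seg 1: a=4, c=M1/2=-3/2, d=(M2−M1)/(6·1)=1/2, b=Δ1−h1·(2M1+M2)/6=-1
t_q=9/4 → seg 1, τ=1/4; S=4+-1·τ+-3/2·τ²+1/2·τ³=469/128

  seg 0: a=2 b=2 c=0 d=-1/4
  seg 1: a=4 b=-1 c=-3/2 d=1/2
S(9/4) = 469/128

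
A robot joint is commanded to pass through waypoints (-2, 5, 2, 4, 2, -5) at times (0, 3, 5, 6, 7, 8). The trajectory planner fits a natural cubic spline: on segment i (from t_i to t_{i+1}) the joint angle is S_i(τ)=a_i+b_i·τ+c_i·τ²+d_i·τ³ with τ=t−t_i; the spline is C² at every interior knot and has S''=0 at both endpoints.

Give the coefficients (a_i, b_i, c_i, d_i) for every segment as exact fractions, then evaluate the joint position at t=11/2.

  seg 0: a=-2 b=971/240 c=0 d=-137/720
  seg 1: a=5 b=-131/120 c=-137/80 d=181/240
  seg 2: a=2 b=133/120 c=45/16 d=-461/240
  seg 3: a=4 b=233/240 c=-59/20 d=-1/48
  seg 4: a=2 b=-599/120 c=-241/80 d=241/240
S(11/2) = 1931/640

Δ: Δ0=7/3, Δ1=-3/2, Δ2=2, Δ3=-2, Δ4=-7
row 1: diag=10, rhs=-23; c'=1/5, d'=-23/10
row 2: denom=6−2·1/5=28/5; d'=(21−2·-23/10)/(28/5)=32/7
row 3: denom=4−1·5/28=107/28; d'=(-24−1·32/7)/(107/28)=-800/107
row 4: denom=4−1·28/107=400/107; d'=(-30−1·-800/107)/(400/107)=-241/40
back: M4=-241/40
back: M3=-800/107−28/107·-241/40=-59/10
back: M2=32/7−5/28·-59/10=45/8
back: M1=-23/10−1/5·45/8=-137/40
M: M0=0, M1=-137/40, M2=45/8, M3=-59/10, M4=-241/40, M5=0
seg 0: a=-2, c=M0/2=0, d=(M1−M0)/(6·3)=-137/720, b=Δ0−h0·(2M0+M1)/6=971/240
seg 1: a=5, c=M1/2=-137/80, d=(M2−M1)/(6·2)=181/240, b=Δ1−h1·(2M1+M2)/6=-131/120
seg 2: a=2, c=M2/2=45/16, d=(M3−M2)/(6·1)=-461/240, b=Δ2−h2·(2M2+M3)/6=133/120
seg 3: a=4, c=M3/2=-59/20, d=(M4−M3)/(6·1)=-1/48, b=Δ3−h3·(2M3+M4)/6=233/240
seg 4: a=2, c=M4/2=-241/80, d=(M5−M4)/(6·1)=241/240, b=Δ4−h4·(2M4+M5)/6=-599/120
t_q=11/2 → seg 2, τ=1/2; S=2+133/120·τ+45/16·τ²+-461/240·τ³=1931/640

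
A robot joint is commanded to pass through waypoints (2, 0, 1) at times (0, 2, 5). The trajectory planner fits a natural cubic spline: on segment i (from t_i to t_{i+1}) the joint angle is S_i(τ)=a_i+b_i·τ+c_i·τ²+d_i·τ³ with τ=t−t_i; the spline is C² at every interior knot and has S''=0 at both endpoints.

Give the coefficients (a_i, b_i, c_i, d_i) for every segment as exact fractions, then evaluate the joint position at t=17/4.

  seg 0: a=2 b=-19/15 c=0 d=1/15
  seg 1: a=0 b=-7/15 c=2/5 d=-2/45
S(17/4) = 15/32

Δ: Δ0=-1, Δ1=1/3
row 1: diag=10, rhs=8; c'=3/10, d'=4/5
back: M1=4/5
M: M0=0, M1=4/5, M2=0
seg 0: a=2, c=M0/2=0, d=(M1−M0)/(6·2)=1/15, b=Δ0−h0·(2M0+M1)/6=-19/15
seg 1: a=0, c=M1/2=2/5, d=(M2−M1)/(6·3)=-2/45, b=Δ1−h1·(2M1+M2)/6=-7/15
t_q=17/4 → seg 1, τ=9/4; S=0+-7/15·τ+2/5·τ²+-2/45·τ³=15/32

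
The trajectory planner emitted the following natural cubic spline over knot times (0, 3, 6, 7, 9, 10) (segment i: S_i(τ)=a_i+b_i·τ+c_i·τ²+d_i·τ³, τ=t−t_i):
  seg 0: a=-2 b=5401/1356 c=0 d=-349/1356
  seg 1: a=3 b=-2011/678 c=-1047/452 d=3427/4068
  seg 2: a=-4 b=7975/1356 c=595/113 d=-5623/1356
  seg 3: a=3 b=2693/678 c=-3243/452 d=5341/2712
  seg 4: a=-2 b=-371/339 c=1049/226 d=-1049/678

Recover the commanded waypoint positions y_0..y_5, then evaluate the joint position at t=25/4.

y_0=-2 y_1=3 y_2=-4 y_3=3 y_4=-2 y_5=0
S(25/4) = -65533/28928

y_0 = S_0(0) = a_0 = -2
y_1 = S_1(0) = a_1 = 3
y_2 = S_2(0) = a_2 = -4
y_3 = S_3(0) = a_3 = 3
y_4 = S_4(0) = a_4 = -2
y_5 = S_4(1) = 0
t_q=25/4 is in segment 2 (τ=1/4); S_2(τ)=-65533/28928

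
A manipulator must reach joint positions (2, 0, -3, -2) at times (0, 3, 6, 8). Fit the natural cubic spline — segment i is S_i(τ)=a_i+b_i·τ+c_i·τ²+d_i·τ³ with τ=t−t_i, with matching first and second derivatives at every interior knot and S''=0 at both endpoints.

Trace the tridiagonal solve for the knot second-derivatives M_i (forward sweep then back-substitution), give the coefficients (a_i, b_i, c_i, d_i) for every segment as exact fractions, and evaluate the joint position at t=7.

  seg 0: a=2 b=-101/222 c=0 d=-47/1998
  seg 1: a=0 b=-121/111 c=-47/222 d=161/1998
  seg 2: a=-3 b=-41/222 c=19/37 d=-19/222
S(7) = -102/37

Δ: Δ0=-2/3, Δ1=-1, Δ2=1/2
row 1: diag=12, rhs=-2; c'=1/4, d'=-1/6
row 2: denom=10−3·1/4=37/4; d'=(9−3·-1/6)/(37/4)=38/37
back: M2=38/37
back: M1=-1/6−1/4·38/37=-47/111
M: M0=0, M1=-47/111, M2=38/37, M3=0
seg 0: a=2, c=M0/2=0, d=(M1−M0)/(6·3)=-47/1998, b=Δ0−h0·(2M0+M1)/6=-101/222
seg 1: a=0, c=M1/2=-47/222, d=(M2−M1)/(6·3)=161/1998, b=Δ1−h1·(2M1+M2)/6=-121/111
seg 2: a=-3, c=M2/2=19/37, d=(M3−M2)/(6·2)=-19/222, b=Δ2−h2·(2M2+M3)/6=-41/222
t_q=7 → seg 2, τ=1; S=-3+-41/222·τ+19/37·τ²+-19/222·τ³=-102/37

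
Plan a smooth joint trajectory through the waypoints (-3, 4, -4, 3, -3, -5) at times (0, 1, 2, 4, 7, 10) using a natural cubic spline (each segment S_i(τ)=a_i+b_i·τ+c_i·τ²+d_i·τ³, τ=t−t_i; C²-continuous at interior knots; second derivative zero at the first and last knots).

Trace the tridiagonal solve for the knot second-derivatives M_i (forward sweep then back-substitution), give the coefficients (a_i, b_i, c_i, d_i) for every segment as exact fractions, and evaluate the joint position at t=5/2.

Δ: Δ0=7, Δ1=-8, Δ2=7/2, Δ3=-2, Δ4=-2/3
row 1: diag=4, rhs=-90; c'=1/4, d'=-45/2
row 2: denom=6−1·1/4=23/4; d'=(69−1·-45/2)/(23/4)=366/23
row 3: denom=10−2·8/23=214/23; d'=(-33−2·366/23)/(214/23)=-1491/214
row 4: denom=12−3·69/214=2361/214; d'=(8−3·-1491/214)/(2361/214)=6185/2361
back: M4=6185/2361
back: M3=-1491/214−69/214·6185/2361=-6148/787
back: M2=366/23−8/23·-6148/787=14662/787
back: M1=-45/2−1/4·14662/787=-21373/787
M: M0=0, M1=-21373/787, M2=14662/787, M3=-6148/787, M4=6185/2361, M5=0
seg 0: a=-3, c=M0/2=0, d=(M1−M0)/(6·1)=-21373/4722, b=Δ0−h0·(2M0+M1)/6=54427/4722
seg 1: a=4, c=M1/2=-21373/1574, d=(M2−M1)/(6·1)=36035/4722, b=Δ1−h1·(2M1+M2)/6=-4846/2361
seg 2: a=-4, c=M2/2=7331/787, d=(M3−M2)/(6·2)=-10405/4722, b=Δ2−h2·(2M2+M3)/6=-29825/4722
seg 3: a=3, c=M3/2=-3074/787, d=(M4−M3)/(6·3)=24629/42498, b=Δ3−h3·(2M3+M4)/6=21259/4722
seg 4: a=-3, c=M4/2=6185/4722, d=(M5−M4)/(6·3)=-6185/42498, b=Δ4−h4·(2M4+M5)/6=-7759/2361
t_q=5/2 → seg 2, τ=1/2; S=-4+-29825/4722·τ+7331/787·τ²+-10405/4722·τ³=-64279/12592

  seg 0: a=-3 b=54427/4722 c=0 d=-21373/4722
  seg 1: a=4 b=-4846/2361 c=-21373/1574 d=36035/4722
  seg 2: a=-4 b=-29825/4722 c=7331/787 d=-10405/4722
  seg 3: a=3 b=21259/4722 c=-3074/787 d=24629/42498
  seg 4: a=-3 b=-7759/2361 c=6185/4722 d=-6185/42498
S(5/2) = -64279/12592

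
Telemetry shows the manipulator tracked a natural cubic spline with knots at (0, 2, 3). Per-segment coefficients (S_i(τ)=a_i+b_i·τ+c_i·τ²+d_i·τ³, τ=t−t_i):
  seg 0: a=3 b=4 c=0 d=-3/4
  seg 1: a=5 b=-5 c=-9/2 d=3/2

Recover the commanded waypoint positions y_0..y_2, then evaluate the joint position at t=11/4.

y_0 = S_0(0) = a_0 = 3
y_1 = S_1(0) = a_1 = 5
y_2 = S_1(1) = -3
t_q=11/4 is in segment 1 (τ=3/4); S_1(τ)=-83/128

y_0=3 y_1=5 y_2=-3
S(11/4) = -83/128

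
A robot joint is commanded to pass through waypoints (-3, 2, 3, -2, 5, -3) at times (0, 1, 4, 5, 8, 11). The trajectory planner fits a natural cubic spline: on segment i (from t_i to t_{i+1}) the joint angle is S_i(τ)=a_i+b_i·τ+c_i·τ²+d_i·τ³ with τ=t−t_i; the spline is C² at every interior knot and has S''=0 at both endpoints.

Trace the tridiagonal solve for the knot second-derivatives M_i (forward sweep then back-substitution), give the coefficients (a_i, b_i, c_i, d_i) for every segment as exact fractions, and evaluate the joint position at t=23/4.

Δ: Δ0=5, Δ1=1/3, Δ2=-5, Δ3=7/3, Δ4=-8/3
row 1: diag=8, rhs=-28; c'=3/8, d'=-7/2
row 2: denom=8−3·3/8=55/8; d'=(-32−3·-7/2)/(55/8)=-172/55
row 3: denom=8−1·8/55=432/55; d'=(44−1·-172/55)/(432/55)=6
row 4: denom=12−3·55/144=521/48; d'=(-30−3·6)/(521/48)=-2304/521
back: M4=-2304/521
back: M3=6−55/144·-2304/521=4006/521
back: M2=-172/55−8/55·4006/521=-2212/521
back: M1=-7/2−3/8·-2212/521=-994/521
M: M0=0, M1=-994/521, M2=-2212/521, M3=4006/521, M4=-2304/521, M5=0
seg 0: a=-3, c=M0/2=0, d=(M1−M0)/(6·1)=-497/1563, b=Δ0−h0·(2M0+M1)/6=8312/1563
seg 1: a=2, c=M1/2=-497/521, d=(M2−M1)/(6·3)=-203/1563, b=Δ1−h1·(2M1+M2)/6=6821/1563
seg 2: a=3, c=M2/2=-1106/521, d=(M3−M2)/(6·1)=3109/1563, b=Δ2−h2·(2M2+M3)/6=-7606/1563
seg 3: a=-2, c=M3/2=2003/521, d=(M4−M3)/(6·3)=-3155/4689, b=Δ3−h3·(2M3+M4)/6=-4915/1563
seg 4: a=5, c=M4/2=-1152/521, d=(M5−M4)/(6·3)=128/521, b=Δ4−h4·(2M4+M5)/6=2744/1563
t_q=23/4 → seg 3, τ=3/4; S=-2+-4915/1563·τ+2003/521·τ²+-3155/4689·τ³=-82685/33344

  seg 0: a=-3 b=8312/1563 c=0 d=-497/1563
  seg 1: a=2 b=6821/1563 c=-497/521 d=-203/1563
  seg 2: a=3 b=-7606/1563 c=-1106/521 d=3109/1563
  seg 3: a=-2 b=-4915/1563 c=2003/521 d=-3155/4689
  seg 4: a=5 b=2744/1563 c=-1152/521 d=128/521
S(23/4) = -82685/33344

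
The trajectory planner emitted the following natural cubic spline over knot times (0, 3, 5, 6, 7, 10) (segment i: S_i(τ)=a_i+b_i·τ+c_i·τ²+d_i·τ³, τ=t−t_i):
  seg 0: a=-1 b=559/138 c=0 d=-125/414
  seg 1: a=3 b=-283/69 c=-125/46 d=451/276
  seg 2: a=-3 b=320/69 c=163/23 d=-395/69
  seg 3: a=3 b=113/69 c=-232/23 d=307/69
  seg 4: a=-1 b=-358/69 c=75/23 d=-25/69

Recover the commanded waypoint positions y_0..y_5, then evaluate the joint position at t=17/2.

y_0=-1 y_1=3 y_2=-3 y_3=3 y_4=-1 y_5=3
S(17/2) = -491/184

y_0 = S_0(0) = a_0 = -1
y_1 = S_1(0) = a_1 = 3
y_2 = S_2(0) = a_2 = -3
y_3 = S_3(0) = a_3 = 3
y_4 = S_4(0) = a_4 = -1
y_5 = S_4(3) = 3
t_q=17/2 is in segment 4 (τ=3/2); S_4(τ)=-491/184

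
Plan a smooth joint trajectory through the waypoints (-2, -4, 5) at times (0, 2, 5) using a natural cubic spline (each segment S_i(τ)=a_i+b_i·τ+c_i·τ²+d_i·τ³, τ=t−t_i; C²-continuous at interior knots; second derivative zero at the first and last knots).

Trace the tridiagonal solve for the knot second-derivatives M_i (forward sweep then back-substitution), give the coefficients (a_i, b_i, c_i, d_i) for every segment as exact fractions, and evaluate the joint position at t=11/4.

Δ: Δ0=-1, Δ1=3
row 1: diag=10, rhs=24; c'=3/10, d'=12/5
back: M1=12/5
M: M0=0, M1=12/5, M2=0
seg 0: a=-2, c=M0/2=0, d=(M1−M0)/(6·2)=1/5, b=Δ0−h0·(2M0+M1)/6=-9/5
seg 1: a=-4, c=M1/2=6/5, d=(M2−M1)/(6·3)=-2/15, b=Δ1−h1·(2M1+M2)/6=3/5
t_q=11/4 → seg 1, τ=3/4; S=-4+3/5·τ+6/5·τ²+-2/15·τ³=-469/160

  seg 0: a=-2 b=-9/5 c=0 d=1/5
  seg 1: a=-4 b=3/5 c=6/5 d=-2/15
S(11/4) = -469/160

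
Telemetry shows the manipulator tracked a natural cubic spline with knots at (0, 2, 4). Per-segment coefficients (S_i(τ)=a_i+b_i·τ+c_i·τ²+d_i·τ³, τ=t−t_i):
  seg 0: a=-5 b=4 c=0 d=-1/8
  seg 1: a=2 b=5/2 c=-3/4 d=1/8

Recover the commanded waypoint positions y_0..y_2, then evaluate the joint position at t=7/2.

y_0 = S_0(0) = a_0 = -5
y_1 = S_1(0) = a_1 = 2
y_2 = S_1(2) = 5
t_q=7/2 is in segment 1 (τ=3/2); S_1(τ)=287/64

y_0=-5 y_1=2 y_2=5
S(7/2) = 287/64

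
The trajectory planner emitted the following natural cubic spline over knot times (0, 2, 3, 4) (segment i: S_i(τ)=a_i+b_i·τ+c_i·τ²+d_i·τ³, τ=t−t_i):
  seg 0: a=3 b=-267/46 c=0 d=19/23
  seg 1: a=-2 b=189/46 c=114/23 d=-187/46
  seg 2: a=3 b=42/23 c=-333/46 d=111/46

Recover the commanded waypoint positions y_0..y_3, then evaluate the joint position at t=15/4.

y_0=3 y_1=-2 y_2=3 y_3=0
S(15/4) = 3873/2944

y_0 = S_0(0) = a_0 = 3
y_1 = S_1(0) = a_1 = -2
y_2 = S_2(0) = a_2 = 3
y_3 = S_2(1) = 0
t_q=15/4 is in segment 2 (τ=3/4); S_2(τ)=3873/2944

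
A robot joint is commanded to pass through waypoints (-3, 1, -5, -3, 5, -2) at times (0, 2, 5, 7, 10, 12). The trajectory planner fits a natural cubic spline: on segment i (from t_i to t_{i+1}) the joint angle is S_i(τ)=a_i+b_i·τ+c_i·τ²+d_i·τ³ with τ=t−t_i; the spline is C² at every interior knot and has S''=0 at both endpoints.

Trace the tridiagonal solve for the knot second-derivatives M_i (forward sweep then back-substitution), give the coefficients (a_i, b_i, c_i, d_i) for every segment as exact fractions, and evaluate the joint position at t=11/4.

Δ: Δ0=2, Δ1=-2, Δ2=1, Δ3=8/3, Δ4=-7/2
row 1: diag=10, rhs=-24; c'=3/10, d'=-12/5
row 2: denom=10−3·3/10=91/10; d'=(18−3·-12/5)/(91/10)=36/13
row 3: denom=10−2·20/91=870/91; d'=(10−2·36/13)/(870/91)=7/15
row 4: denom=10−3·91/290=2627/290; d'=(-37−3·7/15)/(2627/290)=-11136/2627
back: M4=-11136/2627
back: M3=7/15−91/290·-11136/2627=14161/7881
back: M2=36/13−20/91·14161/7881=18712/7881
back: M1=-12/5−3/10·18712/7881=-8176/2627
M: M0=0, M1=-8176/2627, M2=18712/7881, M3=14161/7881, M4=-11136/2627, M5=0
seg 0: a=-3, c=M0/2=0, d=(M1−M0)/(6·2)=-2044/7881, b=Δ0−h0·(2M0+M1)/6=23938/7881
seg 1: a=1, c=M1/2=-4088/2627, d=(M2−M1)/(6·3)=21620/70929, b=Δ1−h1·(2M1+M2)/6=-590/7881
seg 2: a=-5, c=M2/2=9356/7881, d=(M3−M2)/(6·2)=-41/852, b=Δ2−h2·(2M2+M3)/6=-9314/7881
seg 3: a=-3, c=M3/2=14161/15762, d=(M4−M3)/(6·3)=-47569/141858, b=Δ3−h3·(2M3+M4)/6=7853/2627
seg 4: a=5, c=M4/2=-5568/2627, d=(M5−M4)/(6·2)=928/2627, b=Δ4−h4·(2M4+M5)/6=-3541/5254
t_q=11/4 → seg 1, τ=3/4; S=1+-590/7881·τ+-4088/2627·τ²+21620/70929·τ³=8285/42032

  seg 0: a=-3 b=23938/7881 c=0 d=-2044/7881
  seg 1: a=1 b=-590/7881 c=-4088/2627 d=21620/70929
  seg 2: a=-5 b=-9314/7881 c=9356/7881 d=-41/852
  seg 3: a=-3 b=7853/2627 c=14161/15762 d=-47569/141858
  seg 4: a=5 b=-3541/5254 c=-5568/2627 d=928/2627
S(11/4) = 8285/42032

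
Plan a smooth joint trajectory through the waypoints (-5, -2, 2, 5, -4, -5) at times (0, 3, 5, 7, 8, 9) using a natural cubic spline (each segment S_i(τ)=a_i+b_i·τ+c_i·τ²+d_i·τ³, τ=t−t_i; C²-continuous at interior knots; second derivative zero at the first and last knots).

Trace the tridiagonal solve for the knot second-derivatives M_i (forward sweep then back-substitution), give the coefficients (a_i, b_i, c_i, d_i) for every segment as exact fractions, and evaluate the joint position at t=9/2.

  seg 0: a=-5 b=1615/1588 c=0 d=-3/1588
  seg 1: a=-2 b=767/794 c=-27/1588 d=106/397
  seg 2: a=2 b=3257/794 c=2517/1588 d=-4583/3176
  seg 3: a=5 b=-2729/397 c=-2808/397 d=1964/397
  seg 4: a=-4 b=-2453/397 c=3084/397 d=-1028/397
S(9/2) = 1981/6352

Δ: Δ0=1, Δ1=2, Δ2=3/2, Δ3=-9, Δ4=-1
row 1: diag=10, rhs=6; c'=1/5, d'=3/5
row 2: denom=8−2·1/5=38/5; d'=(-3−2·3/5)/(38/5)=-21/38
row 3: denom=6−2·5/19=104/19; d'=(-63−2·-21/38)/(104/19)=-147/13
row 4: denom=4−1·19/104=397/104; d'=(48−1·-147/13)/(397/104)=6168/397
back: M4=6168/397
back: M3=-147/13−19/104·6168/397=-5616/397
back: M2=-21/38−5/19·-5616/397=2517/794
back: M1=3/5−1/5·2517/794=-27/794
M: M0=0, M1=-27/794, M2=2517/794, M3=-5616/397, M4=6168/397, M5=0
seg 0: a=-5, c=M0/2=0, d=(M1−M0)/(6·3)=-3/1588, b=Δ0−h0·(2M0+M1)/6=1615/1588
seg 1: a=-2, c=M1/2=-27/1588, d=(M2−M1)/(6·2)=106/397, b=Δ1−h1·(2M1+M2)/6=767/794
seg 2: a=2, c=M2/2=2517/1588, d=(M3−M2)/(6·2)=-4583/3176, b=Δ2−h2·(2M2+M3)/6=3257/794
seg 3: a=5, c=M3/2=-2808/397, d=(M4−M3)/(6·1)=1964/397, b=Δ3−h3·(2M3+M4)/6=-2729/397
seg 4: a=-4, c=M4/2=3084/397, d=(M5−M4)/(6·1)=-1028/397, b=Δ4−h4·(2M4+M5)/6=-2453/397
t_q=9/2 → seg 1, τ=3/2; S=-2+767/794·τ+-27/1588·τ²+106/397·τ³=1981/6352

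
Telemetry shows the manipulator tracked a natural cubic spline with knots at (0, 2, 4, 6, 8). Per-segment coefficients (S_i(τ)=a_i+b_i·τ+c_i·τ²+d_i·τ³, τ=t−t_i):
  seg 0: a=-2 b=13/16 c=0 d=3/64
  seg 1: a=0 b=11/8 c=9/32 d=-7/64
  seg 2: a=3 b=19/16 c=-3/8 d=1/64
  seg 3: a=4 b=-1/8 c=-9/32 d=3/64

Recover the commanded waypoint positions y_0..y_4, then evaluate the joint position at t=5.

y_0 = S_0(0) = a_0 = -2
y_1 = S_1(0) = a_1 = 0
y_2 = S_2(0) = a_2 = 3
y_3 = S_3(0) = a_3 = 4
y_4 = S_3(2) = 3
t_q=5 is in segment 2 (τ=1); S_2(τ)=245/64

y_0=-2 y_1=0 y_2=3 y_3=4 y_4=3
S(5) = 245/64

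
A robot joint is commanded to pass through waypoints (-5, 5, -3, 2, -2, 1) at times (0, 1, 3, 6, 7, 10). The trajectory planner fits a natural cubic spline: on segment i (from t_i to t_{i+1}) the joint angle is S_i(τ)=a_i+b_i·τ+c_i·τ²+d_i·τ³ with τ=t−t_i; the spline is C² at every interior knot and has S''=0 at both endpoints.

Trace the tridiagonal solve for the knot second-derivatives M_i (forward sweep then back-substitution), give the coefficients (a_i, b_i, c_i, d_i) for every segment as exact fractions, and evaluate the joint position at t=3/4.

  seg 0: a=-5 b=9947/774 c=0 d=-2207/774
  seg 1: a=5 b=1663/387 c=-2207/258 d=1705/774
  seg 2: a=-3 b=-1349/387 c=401/86 d=-6839/6966
  seg 3: a=2 b=-1561/774 c=-1615/387 d=565/258
  seg 4: a=-2 b=-1468/387 c=1855/774 d=-1855/6966
S(3/4) = 56729/16512

Δ: Δ0=10, Δ1=-4, Δ2=5/3, Δ3=-4, Δ4=1
row 1: diag=6, rhs=-84; c'=1/3, d'=-14
row 2: denom=10−2·1/3=28/3; d'=(34−2·-14)/(28/3)=93/14
row 3: denom=8−3·9/28=197/28; d'=(-34−3·93/14)/(197/28)=-1510/197
row 4: denom=8−1·28/197=1548/197; d'=(30−1·-1510/197)/(1548/197)=1855/387
back: M4=1855/387
back: M3=-1510/197−28/197·1855/387=-3230/387
back: M2=93/14−9/28·-3230/387=401/43
back: M1=-14−1/3·401/43=-2207/129
M: M0=0, M1=-2207/129, M2=401/43, M3=-3230/387, M4=1855/387, M5=0
seg 0: a=-5, c=M0/2=0, d=(M1−M0)/(6·1)=-2207/774, b=Δ0−h0·(2M0+M1)/6=9947/774
seg 1: a=5, c=M1/2=-2207/258, d=(M2−M1)/(6·2)=1705/774, b=Δ1−h1·(2M1+M2)/6=1663/387
seg 2: a=-3, c=M2/2=401/86, d=(M3−M2)/(6·3)=-6839/6966, b=Δ2−h2·(2M2+M3)/6=-1349/387
seg 3: a=2, c=M3/2=-1615/387, d=(M4−M3)/(6·1)=565/258, b=Δ3−h3·(2M3+M4)/6=-1561/774
seg 4: a=-2, c=M4/2=1855/774, d=(M5−M4)/(6·3)=-1855/6966, b=Δ4−h4·(2M4+M5)/6=-1468/387
t_q=3/4 → seg 0, τ=3/4; S=-5+9947/774·τ+0·τ²+-2207/774·τ³=56729/16512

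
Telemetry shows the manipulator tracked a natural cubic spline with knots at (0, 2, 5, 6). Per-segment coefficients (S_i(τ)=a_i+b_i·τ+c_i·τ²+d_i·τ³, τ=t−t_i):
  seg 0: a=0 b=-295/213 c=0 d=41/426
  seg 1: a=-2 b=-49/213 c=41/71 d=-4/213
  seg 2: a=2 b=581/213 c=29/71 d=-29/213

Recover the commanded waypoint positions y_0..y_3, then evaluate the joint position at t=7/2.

y_0=0 y_1=-2 y_2=2 y_3=5
S(7/2) = -315/284

y_0 = S_0(0) = a_0 = 0
y_1 = S_1(0) = a_1 = -2
y_2 = S_2(0) = a_2 = 2
y_3 = S_2(1) = 5
t_q=7/2 is in segment 1 (τ=3/2); S_1(τ)=-315/284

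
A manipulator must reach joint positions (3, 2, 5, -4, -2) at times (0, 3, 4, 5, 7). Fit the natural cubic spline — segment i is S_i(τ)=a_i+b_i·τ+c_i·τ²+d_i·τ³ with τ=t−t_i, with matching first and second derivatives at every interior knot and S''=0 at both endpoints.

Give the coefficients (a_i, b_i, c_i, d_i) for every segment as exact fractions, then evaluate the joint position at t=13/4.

  seg 0: a=3 b=-803/267 c=0 d=238/801
  seg 1: a=2 b=1339/267 c=238/89 d=-1252/267
  seg 2: a=5 b=-989/267 c=-1014/89 d=1628/267
  seg 3: a=-4 b=-2189/267 c=614/89 d=-307/267
S(13/4) = 4767/1424

Δ: Δ0=-1/3, Δ1=3, Δ2=-9, Δ3=1
row 1: diag=8, rhs=20; c'=1/8, d'=5/2
row 2: denom=4−1·1/8=31/8; d'=(-72−1·5/2)/(31/8)=-596/31
row 3: denom=6−1·8/31=178/31; d'=(60−1·-596/31)/(178/31)=1228/89
back: M3=1228/89
back: M2=-596/31−8/31·1228/89=-2028/89
back: M1=5/2−1/8·-2028/89=476/89
M: M0=0, M1=476/89, M2=-2028/89, M3=1228/89, M4=0
seg 0: a=3, c=M0/2=0, d=(M1−M0)/(6·3)=238/801, b=Δ0−h0·(2M0+M1)/6=-803/267
seg 1: a=2, c=M1/2=238/89, d=(M2−M1)/(6·1)=-1252/267, b=Δ1−h1·(2M1+M2)/6=1339/267
seg 2: a=5, c=M2/2=-1014/89, d=(M3−M2)/(6·1)=1628/267, b=Δ2−h2·(2M2+M3)/6=-989/267
seg 3: a=-4, c=M3/2=614/89, d=(M4−M3)/(6·2)=-307/267, b=Δ3−h3·(2M3+M4)/6=-2189/267
t_q=13/4 → seg 1, τ=1/4; S=2+1339/267·τ+238/89·τ²+-1252/267·τ³=4767/1424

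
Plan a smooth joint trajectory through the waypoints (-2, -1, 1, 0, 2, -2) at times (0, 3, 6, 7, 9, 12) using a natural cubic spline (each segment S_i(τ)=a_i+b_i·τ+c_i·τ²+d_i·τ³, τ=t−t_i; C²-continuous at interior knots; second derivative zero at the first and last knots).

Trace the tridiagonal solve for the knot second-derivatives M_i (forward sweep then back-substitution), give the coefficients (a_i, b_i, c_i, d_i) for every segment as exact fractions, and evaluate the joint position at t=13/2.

  seg 0: a=-2 b=7/396 c=0 d=125/3564
  seg 1: a=-1 b=191/198 c=125/396 d=-493/3564
  seg 2: a=1 b=-347/396 c=-92/99 d=29/36
  seg 3: a=0 b=-7/22 c=589/396 d=-41/99
  seg 4: a=2 b=131/198 c=-395/396 d=395/3564
S(13/2) = 1363/3168

Δ: Δ0=1/3, Δ1=2/3, Δ2=-1, Δ3=1, Δ4=-4/3
row 1: diag=12, rhs=2; c'=1/4, d'=1/6
row 2: denom=8−3·1/4=29/4; d'=(-10−3·1/6)/(29/4)=-42/29
row 3: denom=6−1·4/29=170/29; d'=(12−1·-42/29)/(170/29)=39/17
row 4: denom=10−2·29/85=792/85; d'=(-14−2·39/17)/(792/85)=-395/198
back: M4=-395/198
back: M3=39/17−29/85·-395/198=589/198
back: M2=-42/29−4/29·589/198=-184/99
back: M1=1/6−1/4·-184/99=125/198
M: M0=0, M1=125/198, M2=-184/99, M3=589/198, M4=-395/198, M5=0
seg 0: a=-2, c=M0/2=0, d=(M1−M0)/(6·3)=125/3564, b=Δ0−h0·(2M0+M1)/6=7/396
seg 1: a=-1, c=M1/2=125/396, d=(M2−M1)/(6·3)=-493/3564, b=Δ1−h1·(2M1+M2)/6=191/198
seg 2: a=1, c=M2/2=-92/99, d=(M3−M2)/(6·1)=29/36, b=Δ2−h2·(2M2+M3)/6=-347/396
seg 3: a=0, c=M3/2=589/396, d=(M4−M3)/(6·2)=-41/99, b=Δ3−h3·(2M3+M4)/6=-7/22
seg 4: a=2, c=M4/2=-395/396, d=(M5−M4)/(6·3)=395/3564, b=Δ4−h4·(2M4+M5)/6=131/198
t_q=13/2 → seg 2, τ=1/2; S=1+-347/396·τ+-92/99·τ²+29/36·τ³=1363/3168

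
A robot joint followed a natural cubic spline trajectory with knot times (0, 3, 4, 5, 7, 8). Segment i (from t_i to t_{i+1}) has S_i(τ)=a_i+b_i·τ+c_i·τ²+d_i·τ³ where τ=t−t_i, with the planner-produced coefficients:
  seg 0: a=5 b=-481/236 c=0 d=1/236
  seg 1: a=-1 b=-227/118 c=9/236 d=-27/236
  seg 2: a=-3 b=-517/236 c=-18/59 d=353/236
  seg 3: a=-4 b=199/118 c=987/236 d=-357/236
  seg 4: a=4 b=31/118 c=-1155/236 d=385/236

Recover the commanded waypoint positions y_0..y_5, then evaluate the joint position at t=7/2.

y_0=5 y_1=-1 y_2=-3 y_3=-4 y_4=4 y_5=1
S(7/2) = -3713/1888

y_0 = S_0(0) = a_0 = 5
y_1 = S_1(0) = a_1 = -1
y_2 = S_2(0) = a_2 = -3
y_3 = S_3(0) = a_3 = -4
y_4 = S_4(0) = a_4 = 4
y_5 = S_4(1) = 1
t_q=7/2 is in segment 1 (τ=1/2); S_1(τ)=-3713/1888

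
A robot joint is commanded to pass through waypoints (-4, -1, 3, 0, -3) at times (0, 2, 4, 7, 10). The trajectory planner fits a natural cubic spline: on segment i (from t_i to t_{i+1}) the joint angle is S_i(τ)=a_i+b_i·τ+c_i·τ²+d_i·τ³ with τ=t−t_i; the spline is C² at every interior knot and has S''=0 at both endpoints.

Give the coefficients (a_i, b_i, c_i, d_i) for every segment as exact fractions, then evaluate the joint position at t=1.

  seg 0: a=-4 b=67/56 c=0 d=17/224
  seg 1: a=-1 b=59/28 c=51/112 d=-57/224
  seg 2: a=3 b=7/8 c=-15/14 d=25/168
  seg 3: a=0 b=-43/28 c=15/56 d=-5/168
S(1) = -611/224

Δ: Δ0=3/2, Δ1=2, Δ2=-1, Δ3=-1
row 1: diag=8, rhs=3; c'=1/4, d'=3/8
row 2: denom=10−2·1/4=19/2; d'=(-18−2·3/8)/(19/2)=-75/38
row 3: denom=12−3·6/19=210/19; d'=(0−3·-75/38)/(210/19)=15/28
back: M3=15/28
back: M2=-75/38−6/19·15/28=-15/7
back: M1=3/8−1/4·-15/7=51/56
M: M0=0, M1=51/56, M2=-15/7, M3=15/28, M4=0
seg 0: a=-4, c=M0/2=0, d=(M1−M0)/(6·2)=17/224, b=Δ0−h0·(2M0+M1)/6=67/56
seg 1: a=-1, c=M1/2=51/112, d=(M2−M1)/(6·2)=-57/224, b=Δ1−h1·(2M1+M2)/6=59/28
seg 2: a=3, c=M2/2=-15/14, d=(M3−M2)/(6·3)=25/168, b=Δ2−h2·(2M2+M3)/6=7/8
seg 3: a=0, c=M3/2=15/56, d=(M4−M3)/(6·3)=-5/168, b=Δ3−h3·(2M3+M4)/6=-43/28
t_q=1 → seg 0, τ=1; S=-4+67/56·τ+0·τ²+17/224·τ³=-611/224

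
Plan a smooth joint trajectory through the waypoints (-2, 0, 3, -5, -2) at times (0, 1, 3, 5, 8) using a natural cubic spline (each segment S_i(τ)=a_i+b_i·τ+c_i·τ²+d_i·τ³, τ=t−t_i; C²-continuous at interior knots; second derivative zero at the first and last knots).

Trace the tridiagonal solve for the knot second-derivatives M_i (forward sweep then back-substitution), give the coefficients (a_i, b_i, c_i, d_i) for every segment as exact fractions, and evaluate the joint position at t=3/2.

Δ: Δ0=2, Δ1=3/2, Δ2=-4, Δ3=1
row 1: diag=6, rhs=-3; c'=1/3, d'=-1/2
row 2: denom=8−2·1/3=22/3; d'=(-33−2·-1/2)/(22/3)=-48/11
row 3: denom=10−2·3/11=104/11; d'=(30−2·-48/11)/(104/11)=213/52
back: M3=213/52
back: M2=-48/11−3/11·213/52=-285/52
back: M1=-1/2−1/3·-285/52=69/52
M: M0=0, M1=69/52, M2=-285/52, M3=213/52, M4=0
seg 0: a=-2, c=M0/2=0, d=(M1−M0)/(6·1)=23/104, b=Δ0−h0·(2M0+M1)/6=185/104
seg 1: a=0, c=M1/2=69/104, d=(M2−M1)/(6·2)=-59/104, b=Δ1−h1·(2M1+M2)/6=127/52
seg 2: a=3, c=M2/2=-285/104, d=(M3−M2)/(6·2)=83/104, b=Δ2−h2·(2M2+M3)/6=-89/52
seg 3: a=-5, c=M3/2=213/104, d=(M4−M3)/(6·3)=-71/312, b=Δ3−h3·(2M3+M4)/6=-161/52
t_q=3/2 → seg 1, τ=1/2; S=0+127/52·τ+69/104·τ²+-59/104·τ³=1095/832

  seg 0: a=-2 b=185/104 c=0 d=23/104
  seg 1: a=0 b=127/52 c=69/104 d=-59/104
  seg 2: a=3 b=-89/52 c=-285/104 d=83/104
  seg 3: a=-5 b=-161/52 c=213/104 d=-71/312
S(3/2) = 1095/832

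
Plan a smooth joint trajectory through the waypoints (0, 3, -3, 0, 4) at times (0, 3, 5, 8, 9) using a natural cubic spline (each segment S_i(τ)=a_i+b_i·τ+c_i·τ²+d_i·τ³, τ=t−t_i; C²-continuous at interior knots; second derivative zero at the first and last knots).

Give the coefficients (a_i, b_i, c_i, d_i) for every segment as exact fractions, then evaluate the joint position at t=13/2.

  seg 0: a=0 b=278/113 c=0 d=-55/339
  seg 1: a=3 b=-217/113 c=-165/113 d=52/113
  seg 2: a=-3 b=-253/113 c=147/113 d=-25/339
  seg 3: a=0 b=404/113 c=72/113 d=-24/113
S(13/2) = -3327/904

Δ: Δ0=1, Δ1=-3, Δ2=1, Δ3=4
row 1: diag=10, rhs=-24; c'=1/5, d'=-12/5
row 2: denom=10−2·1/5=48/5; d'=(24−2·-12/5)/(48/5)=3
row 3: denom=8−3·5/16=113/16; d'=(18−3·3)/(113/16)=144/113
back: M3=144/113
back: M2=3−5/16·144/113=294/113
back: M1=-12/5−1/5·294/113=-330/113
M: M0=0, M1=-330/113, M2=294/113, M3=144/113, M4=0
seg 0: a=0, c=M0/2=0, d=(M1−M0)/(6·3)=-55/339, b=Δ0−h0·(2M0+M1)/6=278/113
seg 1: a=3, c=M1/2=-165/113, d=(M2−M1)/(6·2)=52/113, b=Δ1−h1·(2M1+M2)/6=-217/113
seg 2: a=-3, c=M2/2=147/113, d=(M3−M2)/(6·3)=-25/339, b=Δ2−h2·(2M2+M3)/6=-253/113
seg 3: a=0, c=M3/2=72/113, d=(M4−M3)/(6·1)=-24/113, b=Δ3−h3·(2M3+M4)/6=404/113
t_q=13/2 → seg 2, τ=3/2; S=-3+-253/113·τ+147/113·τ²+-25/339·τ³=-3327/904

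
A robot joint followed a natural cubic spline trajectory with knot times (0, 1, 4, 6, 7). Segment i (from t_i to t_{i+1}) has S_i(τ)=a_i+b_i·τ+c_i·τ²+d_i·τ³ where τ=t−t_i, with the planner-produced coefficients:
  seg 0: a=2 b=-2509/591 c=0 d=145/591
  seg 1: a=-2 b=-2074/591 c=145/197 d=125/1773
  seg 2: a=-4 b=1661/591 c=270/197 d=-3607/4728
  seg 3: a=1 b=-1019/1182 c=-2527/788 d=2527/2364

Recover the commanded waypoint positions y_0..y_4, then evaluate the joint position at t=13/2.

y_0=2 y_1=-2 y_2=-4 y_3=1 y_4=-2
S(13/2) = -625/6304

y_0 = S_0(0) = a_0 = 2
y_1 = S_1(0) = a_1 = -2
y_2 = S_2(0) = a_2 = -4
y_3 = S_3(0) = a_3 = 1
y_4 = S_3(1) = -2
t_q=13/2 is in segment 3 (τ=1/2); S_3(τ)=-625/6304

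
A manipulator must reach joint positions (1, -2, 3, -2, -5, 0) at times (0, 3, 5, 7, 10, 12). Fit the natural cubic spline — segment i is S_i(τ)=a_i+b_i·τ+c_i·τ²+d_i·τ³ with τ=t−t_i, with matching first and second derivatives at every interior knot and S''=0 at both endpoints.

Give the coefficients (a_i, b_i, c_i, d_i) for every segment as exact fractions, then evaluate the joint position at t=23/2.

Δ: Δ0=-1, Δ1=5/2, Δ2=-5/2, Δ3=-1, Δ4=5/2
row 1: diag=10, rhs=21; c'=1/5, d'=21/10
row 2: denom=8−2·1/5=38/5; d'=(-30−2·21/10)/(38/5)=-9/2
row 3: denom=10−2·5/19=180/19; d'=(9−2·-9/2)/(180/19)=19/10
row 4: denom=10−3·19/60=181/20; d'=(21−3·19/10)/(181/20)=306/181
back: M4=306/181
back: M3=19/10−19/60·306/181=247/181
back: M2=-9/2−5/19·247/181=-1759/362
back: M1=21/10−1/5·-1759/362=556/181
M: M0=0, M1=556/181, M2=-1759/362, M3=247/181, M4=306/181, M5=0
seg 0: a=1, c=M0/2=0, d=(M1−M0)/(6·3)=278/1629, b=Δ0−h0·(2M0+M1)/6=-459/181
seg 1: a=-2, c=M1/2=278/181, d=(M2−M1)/(6·2)=-957/1448, b=Δ1−h1·(2M1+M2)/6=375/181
seg 2: a=3, c=M2/2=-1759/724, d=(M3−M2)/(6·2)=751/1448, b=Δ2−h2·(2M2+M3)/6=103/362
seg 3: a=-2, c=M3/2=247/362, d=(M4−M3)/(6·3)=59/3258, b=Δ3−h3·(2M3+M4)/6=-581/181
seg 4: a=-5, c=M4/2=153/181, d=(M5−M4)/(6·2)=-51/362, b=Δ4−h4·(2M4+M5)/6=497/362
t_q=23/2 → seg 4, τ=3/2; S=-5+497/362·τ+153/181·τ²+-51/362·τ³=-4385/2896

  seg 0: a=1 b=-459/181 c=0 d=278/1629
  seg 1: a=-2 b=375/181 c=278/181 d=-957/1448
  seg 2: a=3 b=103/362 c=-1759/724 d=751/1448
  seg 3: a=-2 b=-581/181 c=247/362 d=59/3258
  seg 4: a=-5 b=497/362 c=153/181 d=-51/362
S(23/2) = -4385/2896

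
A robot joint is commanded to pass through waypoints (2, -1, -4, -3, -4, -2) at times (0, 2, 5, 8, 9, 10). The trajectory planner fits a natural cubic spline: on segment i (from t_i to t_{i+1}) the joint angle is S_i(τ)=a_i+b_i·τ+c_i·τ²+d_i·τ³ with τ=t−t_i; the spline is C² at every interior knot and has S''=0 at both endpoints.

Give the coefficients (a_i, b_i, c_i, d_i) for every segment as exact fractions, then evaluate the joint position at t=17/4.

  seg 0: a=2 b=-9119/6162 c=0 d=-31/6162
  seg 1: a=-1 b=-9491/6162 c=-31/1027 d=299/4266
  seg 2: a=-4 b=527/3081 c=3701/6162 d=-10103/55458
  seg 3: a=-3 b=-7049/6162 c=-1067/1027 d=7289/6162
  seg 4: a=-4 b=1007/3081 c=5155/2054 d=-5155/6162
S(17/4) = -502163/131456

Δ: Δ0=-3/2, Δ1=-1, Δ2=1/3, Δ3=-1, Δ4=2
row 1: diag=10, rhs=3; c'=3/10, d'=3/10
row 2: denom=12−3·3/10=111/10; d'=(8−3·3/10)/(111/10)=71/111
row 3: denom=8−3·10/37=266/37; d'=(-8−3·71/111)/(266/37)=-367/266
row 4: denom=4−1·37/266=1027/266; d'=(18−1·-367/266)/(1027/266)=5155/1027
back: M4=5155/1027
back: M3=-367/266−37/266·5155/1027=-2134/1027
back: M2=71/111−10/37·-2134/1027=3701/3081
back: M1=3/10−3/10·3701/3081=-62/1027
M: M0=0, M1=-62/1027, M2=3701/3081, M3=-2134/1027, M4=5155/1027, M5=0
seg 0: a=2, c=M0/2=0, d=(M1−M0)/(6·2)=-31/6162, b=Δ0−h0·(2M0+M1)/6=-9119/6162
seg 1: a=-1, c=M1/2=-31/1027, d=(M2−M1)/(6·3)=299/4266, b=Δ1−h1·(2M1+M2)/6=-9491/6162
seg 2: a=-4, c=M2/2=3701/6162, d=(M3−M2)/(6·3)=-10103/55458, b=Δ2−h2·(2M2+M3)/6=527/3081
seg 3: a=-3, c=M3/2=-1067/1027, d=(M4−M3)/(6·1)=7289/6162, b=Δ3−h3·(2M3+M4)/6=-7049/6162
seg 4: a=-4, c=M4/2=5155/2054, d=(M5−M4)/(6·1)=-5155/6162, b=Δ4−h4·(2M4+M5)/6=1007/3081
t_q=17/4 → seg 1, τ=9/4; S=-1+-9491/6162·τ+-31/1027·τ²+299/4266·τ³=-502163/131456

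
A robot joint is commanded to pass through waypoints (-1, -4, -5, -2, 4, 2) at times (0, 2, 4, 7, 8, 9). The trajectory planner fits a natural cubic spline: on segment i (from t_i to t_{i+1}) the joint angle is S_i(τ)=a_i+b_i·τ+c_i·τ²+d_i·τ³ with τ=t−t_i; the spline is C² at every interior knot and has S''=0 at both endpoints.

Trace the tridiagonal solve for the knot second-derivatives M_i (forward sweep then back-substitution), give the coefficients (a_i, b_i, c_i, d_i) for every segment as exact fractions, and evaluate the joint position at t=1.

Δ: Δ0=-3/2, Δ1=-1/2, Δ2=1, Δ3=6, Δ4=-2
row 1: diag=8, rhs=6; c'=1/4, d'=3/4
row 2: denom=10−2·1/4=19/2; d'=(9−2·3/4)/(19/2)=15/19
row 3: denom=8−3·6/19=134/19; d'=(30−3·15/19)/(134/19)=525/134
row 4: denom=4−1·19/134=517/134; d'=(-48−1·525/134)/(517/134)=-6957/517
back: M4=-6957/517
back: M3=525/134−19/134·-6957/517=3012/517
back: M2=15/19−6/19·3012/517=-543/517
back: M1=3/4−1/4·-543/517=1047/1034
M: M0=0, M1=1047/1034, M2=-543/517, M3=3012/517, M4=-6957/517, M5=0
seg 0: a=-1, c=M0/2=0, d=(M1−M0)/(6·2)=349/4136, b=Δ0−h0·(2M0+M1)/6=-950/517
seg 1: a=-4, c=M1/2=1047/2068, d=(M2−M1)/(6·2)=-711/4136, b=Δ1−h1·(2M1+M2)/6=-853/1034
seg 2: a=-5, c=M2/2=-543/1034, d=(M3−M2)/(6·3)=395/1034, b=Δ2−h2·(2M2+M3)/6=-446/517
seg 3: a=-2, c=M3/2=1506/517, d=(M4−M3)/(6·1)=-3323/1034, b=Δ3−h3·(2M3+M4)/6=6515/1034
seg 4: a=4, c=M4/2=-6957/1034, d=(M5−M4)/(6·1)=2319/1034, b=Δ4−h4·(2M4+M5)/6=1285/517
t_q=1 → seg 0, τ=1; S=-1+-950/517·τ+0·τ²+349/4136·τ³=-11387/4136

  seg 0: a=-1 b=-950/517 c=0 d=349/4136
  seg 1: a=-4 b=-853/1034 c=1047/2068 d=-711/4136
  seg 2: a=-5 b=-446/517 c=-543/1034 d=395/1034
  seg 3: a=-2 b=6515/1034 c=1506/517 d=-3323/1034
  seg 4: a=4 b=1285/517 c=-6957/1034 d=2319/1034
S(1) = -11387/4136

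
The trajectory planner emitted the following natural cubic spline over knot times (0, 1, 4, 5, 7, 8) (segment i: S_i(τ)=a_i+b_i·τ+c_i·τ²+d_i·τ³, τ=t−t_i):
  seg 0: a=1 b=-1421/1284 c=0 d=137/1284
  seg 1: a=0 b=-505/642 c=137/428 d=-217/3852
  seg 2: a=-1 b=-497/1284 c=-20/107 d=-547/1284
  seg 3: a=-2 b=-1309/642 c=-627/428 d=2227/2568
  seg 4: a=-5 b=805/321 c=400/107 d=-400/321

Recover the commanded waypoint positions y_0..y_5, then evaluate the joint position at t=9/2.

y_0 = S_0(0) = a_0 = 1
y_1 = S_1(0) = a_1 = 0
y_2 = S_2(0) = a_2 = -1
y_3 = S_3(0) = a_3 = -2
y_4 = S_4(0) = a_4 = -5
y_5 = S_4(1) = 0
t_q=9/2 is in segment 2 (τ=1/2); S_2(τ)=-4429/3424

y_0=1 y_1=0 y_2=-1 y_3=-2 y_4=-5 y_5=0
S(9/2) = -4429/3424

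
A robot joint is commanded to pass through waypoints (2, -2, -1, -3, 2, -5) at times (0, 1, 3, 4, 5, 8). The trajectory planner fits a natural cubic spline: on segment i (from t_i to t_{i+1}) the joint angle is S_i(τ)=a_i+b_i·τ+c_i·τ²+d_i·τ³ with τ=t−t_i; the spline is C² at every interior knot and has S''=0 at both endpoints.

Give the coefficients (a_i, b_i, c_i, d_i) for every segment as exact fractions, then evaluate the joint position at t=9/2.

Δ: Δ0=-4, Δ1=1/2, Δ2=-2, Δ3=5, Δ4=-7/3
row 1: diag=6, rhs=27; c'=1/3, d'=9/2
row 2: denom=6−2·1/3=16/3; d'=(-15−2·9/2)/(16/3)=-9/2
row 3: denom=4−1·3/16=61/16; d'=(42−1·-9/2)/(61/16)=744/61
row 4: denom=8−1·16/61=472/61; d'=(-44−1·744/61)/(472/61)=-857/118
back: M4=-857/118
back: M3=744/61−16/61·-857/118=832/59
back: M2=-9/2−3/16·832/59=-843/118
back: M1=9/2−1/3·-843/118=406/59
M: M0=0, M1=406/59, M2=-843/118, M3=832/59, M4=-857/118, M5=0
seg 0: a=2, c=M0/2=0, d=(M1−M0)/(6·1)=203/177, b=Δ0−h0·(2M0+M1)/6=-911/177
seg 1: a=-2, c=M1/2=203/59, d=(M2−M1)/(6·2)=-1655/1416, b=Δ1−h1·(2M1+M2)/6=-302/177
seg 2: a=-1, c=M2/2=-843/236, d=(M3−M2)/(6·1)=2507/708, b=Δ2−h2·(2M2+M3)/6=-697/354
seg 3: a=-3, c=M3/2=416/59, d=(M4−M3)/(6·1)=-2521/708, b=Δ3−h3·(2M3+M4)/6=1069/708
seg 4: a=2, c=M4/2=-857/236, d=(M5−M4)/(6·3)=857/2124, b=Δ4−h4·(2M4+M5)/6=1745/354
t_q=9/2 → seg 3, τ=1/2; S=-3+1069/708·τ+416/59·τ²+-2521/708·τ³=-1751/1888

  seg 0: a=2 b=-911/177 c=0 d=203/177
  seg 1: a=-2 b=-302/177 c=203/59 d=-1655/1416
  seg 2: a=-1 b=-697/354 c=-843/236 d=2507/708
  seg 3: a=-3 b=1069/708 c=416/59 d=-2521/708
  seg 4: a=2 b=1745/354 c=-857/236 d=857/2124
S(9/2) = -1751/1888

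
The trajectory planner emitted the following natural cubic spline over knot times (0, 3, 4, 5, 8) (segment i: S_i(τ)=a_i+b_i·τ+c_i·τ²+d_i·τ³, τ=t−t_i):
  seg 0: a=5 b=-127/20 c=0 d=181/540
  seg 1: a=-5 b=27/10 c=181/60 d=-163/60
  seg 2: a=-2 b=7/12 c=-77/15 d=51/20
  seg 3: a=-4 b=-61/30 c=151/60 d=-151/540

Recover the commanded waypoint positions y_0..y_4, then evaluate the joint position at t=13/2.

y_0 = S_0(0) = a_0 = 5
y_1 = S_1(0) = a_1 = -5
y_2 = S_2(0) = a_2 = -2
y_3 = S_3(0) = a_3 = -4
y_4 = S_3(3) = 5
t_q=13/2 is in segment 3 (τ=3/2); S_3(τ)=-373/160

y_0=5 y_1=-5 y_2=-2 y_3=-4 y_4=5
S(13/2) = -373/160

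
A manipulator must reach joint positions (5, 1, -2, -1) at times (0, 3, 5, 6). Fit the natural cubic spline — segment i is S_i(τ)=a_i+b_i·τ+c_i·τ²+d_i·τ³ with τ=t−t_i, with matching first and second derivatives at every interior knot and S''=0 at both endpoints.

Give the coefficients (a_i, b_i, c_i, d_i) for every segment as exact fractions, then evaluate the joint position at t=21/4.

  seg 0: a=5 b=-85/84 c=0 d=-1/28
  seg 1: a=1 b=-83/42 c=-9/28 d=47/168
  seg 2: a=-2 b=2/21 c=19/14 d=-19/42
S(21/4) = -243/128

Δ: Δ0=-4/3, Δ1=-3/2, Δ2=1
row 1: diag=10, rhs=-1; c'=1/5, d'=-1/10
row 2: denom=6−2·1/5=28/5; d'=(15−2·-1/10)/(28/5)=19/7
back: M2=19/7
back: M1=-1/10−1/5·19/7=-9/14
M: M0=0, M1=-9/14, M2=19/7, M3=0
seg 0: a=5, c=M0/2=0, d=(M1−M0)/(6·3)=-1/28, b=Δ0−h0·(2M0+M1)/6=-85/84
seg 1: a=1, c=M1/2=-9/28, d=(M2−M1)/(6·2)=47/168, b=Δ1−h1·(2M1+M2)/6=-83/42
seg 2: a=-2, c=M2/2=19/14, d=(M3−M2)/(6·1)=-19/42, b=Δ2−h2·(2M2+M3)/6=2/21
t_q=21/4 → seg 2, τ=1/4; S=-2+2/21·τ+19/14·τ²+-19/42·τ³=-243/128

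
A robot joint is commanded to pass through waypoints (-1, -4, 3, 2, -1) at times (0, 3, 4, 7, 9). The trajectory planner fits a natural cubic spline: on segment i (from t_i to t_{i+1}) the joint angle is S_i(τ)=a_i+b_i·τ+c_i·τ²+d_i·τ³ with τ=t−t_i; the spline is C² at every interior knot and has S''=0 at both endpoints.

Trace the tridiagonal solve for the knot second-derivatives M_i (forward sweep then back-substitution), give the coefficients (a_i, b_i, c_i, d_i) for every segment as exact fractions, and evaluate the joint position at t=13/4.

  seg 0: a=-1 b=-4943/1116 c=0 d=3827/10044
  seg 1: a=-4 b=3269/558 c=3827/1116 d=-851/372
  seg 2: a=3 b=6533/1116 c=-958/279 d=4591/10044
  seg 3: a=2 b=-1343/558 c=253/372 d=-253/2232
S(13/4) = -56111/23808

Δ: Δ0=-1, Δ1=7, Δ2=-1/3, Δ3=-3/2
row 1: diag=8, rhs=48; c'=1/8, d'=6
row 2: denom=8−1·1/8=63/8; d'=(-44−1·6)/(63/8)=-400/63
row 3: denom=10−3·8/21=62/7; d'=(-7−3·-400/63)/(62/7)=253/186
back: M3=253/186
back: M2=-400/63−8/21·253/186=-1916/279
back: M1=6−1/8·-1916/279=3827/558
M: M0=0, M1=3827/558, M2=-1916/279, M3=253/186, M4=0
seg 0: a=-1, c=M0/2=0, d=(M1−M0)/(6·3)=3827/10044, b=Δ0−h0·(2M0+M1)/6=-4943/1116
seg 1: a=-4, c=M1/2=3827/1116, d=(M2−M1)/(6·1)=-851/372, b=Δ1−h1·(2M1+M2)/6=3269/558
seg 2: a=3, c=M2/2=-958/279, d=(M3−M2)/(6·3)=4591/10044, b=Δ2−h2·(2M2+M3)/6=6533/1116
seg 3: a=2, c=M3/2=253/372, d=(M4−M3)/(6·2)=-253/2232, b=Δ3−h3·(2M3+M4)/6=-1343/558
t_q=13/4 → seg 1, τ=1/4; S=-4+3269/558·τ+3827/1116·τ²+-851/372·τ³=-56111/23808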